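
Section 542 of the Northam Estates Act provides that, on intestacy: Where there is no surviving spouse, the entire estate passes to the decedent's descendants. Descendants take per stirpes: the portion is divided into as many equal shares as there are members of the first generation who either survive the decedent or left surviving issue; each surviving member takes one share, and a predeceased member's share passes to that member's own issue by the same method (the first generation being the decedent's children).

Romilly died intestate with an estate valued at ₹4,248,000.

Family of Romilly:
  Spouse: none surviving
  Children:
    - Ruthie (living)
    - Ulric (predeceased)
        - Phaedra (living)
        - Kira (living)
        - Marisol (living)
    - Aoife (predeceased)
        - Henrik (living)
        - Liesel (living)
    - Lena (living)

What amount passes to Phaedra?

Phaedra receives ₹354,000.

The entire ₹4,248,000 passes to the descendants.
That amount (₹4,248,000) is divided into 4 shares of ₹1,062,000: Ruthie and Lena each take ₹1,062,000; Ulric's ₹1,062,000 share passes to Ulric's issue; Aoife's ₹1,062,000 share passes to Aoife's issue.
Ulric's share (₹1,062,000) is divided into 3 shares of ₹354,000: Phaedra, Kira, and Marisol each take ₹354,000.
Aoife's share (₹1,062,000) is divided into 2 shares of ₹531,000: Henrik and Liesel each take ₹531,000.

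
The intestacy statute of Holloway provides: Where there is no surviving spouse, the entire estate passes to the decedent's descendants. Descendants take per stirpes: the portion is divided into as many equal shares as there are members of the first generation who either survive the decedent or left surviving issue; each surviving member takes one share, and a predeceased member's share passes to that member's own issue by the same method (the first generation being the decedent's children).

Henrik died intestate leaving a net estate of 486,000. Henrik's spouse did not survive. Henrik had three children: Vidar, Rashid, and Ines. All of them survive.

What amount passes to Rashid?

Rashid receives 162,000.

The entire 486,000 passes to the descendants.
That amount (486,000) is divided into 3 shares of 162,000: Vidar, Rashid, and Ines each take 162,000.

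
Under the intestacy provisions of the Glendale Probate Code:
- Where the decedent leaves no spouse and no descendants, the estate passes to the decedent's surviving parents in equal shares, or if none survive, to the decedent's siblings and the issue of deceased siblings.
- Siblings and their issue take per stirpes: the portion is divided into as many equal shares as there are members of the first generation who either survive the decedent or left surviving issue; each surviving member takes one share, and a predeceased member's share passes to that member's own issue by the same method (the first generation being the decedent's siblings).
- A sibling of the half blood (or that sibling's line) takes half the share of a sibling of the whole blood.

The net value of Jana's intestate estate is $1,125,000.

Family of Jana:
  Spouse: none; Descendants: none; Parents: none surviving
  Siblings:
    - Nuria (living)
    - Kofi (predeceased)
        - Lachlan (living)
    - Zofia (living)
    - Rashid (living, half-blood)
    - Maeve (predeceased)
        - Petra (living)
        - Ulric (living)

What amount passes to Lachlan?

Lachlan receives $250,000.

The entire $1,125,000 passes to the siblings and their issue.
Counting each half-blood sibling's line as half a unit, there are 9/2 units in $1,125,000, so one unit is $250,000. Whole-blood lines (Nuria, Kofi, Zofia, and Maeve) take $250,000 each; half-blood lines (Rashid) take $125,000 each.
Kofi's share ($250,000) passes entirely to Lachlan.
Maeve's share ($250,000) is divided into 2 shares of $125,000: Petra and Ulric each take $125,000.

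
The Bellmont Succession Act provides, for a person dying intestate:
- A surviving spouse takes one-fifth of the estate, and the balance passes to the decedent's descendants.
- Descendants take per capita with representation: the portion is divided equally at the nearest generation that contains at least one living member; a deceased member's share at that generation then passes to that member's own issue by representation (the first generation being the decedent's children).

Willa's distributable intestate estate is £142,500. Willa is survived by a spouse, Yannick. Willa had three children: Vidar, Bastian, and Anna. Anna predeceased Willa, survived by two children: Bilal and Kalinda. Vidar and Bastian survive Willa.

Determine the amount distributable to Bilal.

Bilal receives £19,000.

Yannick takes one-fifth of £142,500 = £28,500. The remaining £114,000 passes to the descendants.
The descendants' portion (£114,000) is divided into 3 shares of £38,000: Vidar and Bastian each take £38,000; Anna's £38,000 share passes to Anna's issue.
Anna's share (£38,000) is divided into 2 shares of £19,000: Bilal and Kalinda each take £19,000.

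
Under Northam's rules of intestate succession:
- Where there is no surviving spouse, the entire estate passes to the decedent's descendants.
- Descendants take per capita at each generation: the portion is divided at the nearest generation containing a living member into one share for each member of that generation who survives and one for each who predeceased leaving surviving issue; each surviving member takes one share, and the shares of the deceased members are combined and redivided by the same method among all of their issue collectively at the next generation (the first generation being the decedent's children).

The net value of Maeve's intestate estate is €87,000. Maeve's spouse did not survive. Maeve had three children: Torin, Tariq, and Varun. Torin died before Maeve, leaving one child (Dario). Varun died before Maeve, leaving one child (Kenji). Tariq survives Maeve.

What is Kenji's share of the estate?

Kenji receives €29,000.

The entire €87,000 passes to the descendants.
That amount (€87,000) is divided at the children's generation into 3 shares of €29,000. Tariq takes €29,000. The 2 shares of the deceased (Torin and Varun) are combined into a pool of €58,000.
That pool (€58,000) is divided at the grandchildren's generation equally among Dario and Kenji: €29,000 each.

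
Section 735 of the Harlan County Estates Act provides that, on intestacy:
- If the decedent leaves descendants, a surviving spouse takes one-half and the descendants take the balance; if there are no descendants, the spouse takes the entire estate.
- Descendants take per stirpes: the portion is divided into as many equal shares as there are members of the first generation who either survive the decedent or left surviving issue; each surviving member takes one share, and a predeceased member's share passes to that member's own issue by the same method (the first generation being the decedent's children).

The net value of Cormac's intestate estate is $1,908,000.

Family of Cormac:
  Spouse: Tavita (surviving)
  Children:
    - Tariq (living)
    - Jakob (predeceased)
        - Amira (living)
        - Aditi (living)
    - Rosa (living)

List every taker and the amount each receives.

Tavita: $954,000; Tariq: $318,000; Amira: $159,000; Aditi: $159,000; Rosa: $318,000

Tavita takes one-half of $1,908,000 = $954,000. The remaining $954,000 passes to the descendants.
The descendants' portion ($954,000) is divided into 3 shares of $318,000: Tariq and Rosa each take $318,000; Jakob's $318,000 share passes to Jakob's issue.
Jakob's share ($318,000) is divided into 2 shares of $159,000: Amira and Aditi each take $159,000.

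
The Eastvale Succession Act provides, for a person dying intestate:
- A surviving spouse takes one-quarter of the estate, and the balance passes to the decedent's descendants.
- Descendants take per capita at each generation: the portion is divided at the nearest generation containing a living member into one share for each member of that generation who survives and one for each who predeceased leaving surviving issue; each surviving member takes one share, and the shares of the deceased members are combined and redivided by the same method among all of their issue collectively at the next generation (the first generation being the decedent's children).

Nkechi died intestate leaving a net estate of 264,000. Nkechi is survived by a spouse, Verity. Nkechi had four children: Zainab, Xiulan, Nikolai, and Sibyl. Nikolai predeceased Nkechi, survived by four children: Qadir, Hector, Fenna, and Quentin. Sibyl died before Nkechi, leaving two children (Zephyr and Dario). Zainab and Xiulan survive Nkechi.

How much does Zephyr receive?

Zephyr receives 16,500.

Verity takes one-quarter of 264,000 = 66,000. The remaining 198,000 passes to the descendants.
The descendants' portion (198,000) is divided at the children's generation into 4 shares of 49,500. Zainab and Xiulan each take 49,500. The 2 shares of the deceased (Nikolai and Sibyl) are combined into a pool of 99,000.
That pool (99,000) is divided at the grandchildren's generation equally among Qadir, Hector, Fenna, Quentin, Zephyr, and Dario: 16,500 each.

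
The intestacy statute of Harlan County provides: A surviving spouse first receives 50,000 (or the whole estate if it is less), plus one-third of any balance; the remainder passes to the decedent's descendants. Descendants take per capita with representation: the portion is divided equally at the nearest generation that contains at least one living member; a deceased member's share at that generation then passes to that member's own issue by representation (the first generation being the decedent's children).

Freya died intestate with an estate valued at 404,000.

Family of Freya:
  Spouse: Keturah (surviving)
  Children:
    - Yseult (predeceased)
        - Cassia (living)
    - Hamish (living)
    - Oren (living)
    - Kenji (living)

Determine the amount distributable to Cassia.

Cassia receives 59,000.

Keturah first takes 50,000, leaving a balance of 354,000. Keturah then takes one-third of the balance (118,000), for a total of 168,000. The remaining 236,000 passes to the descendants.
The descendants' portion (236,000) is divided into 4 shares of 59,000: Hamish, Oren, and Kenji each take 59,000; Yseult's 59,000 share passes to Yseult's issue.
Yseult's share (59,000) passes entirely to Cassia.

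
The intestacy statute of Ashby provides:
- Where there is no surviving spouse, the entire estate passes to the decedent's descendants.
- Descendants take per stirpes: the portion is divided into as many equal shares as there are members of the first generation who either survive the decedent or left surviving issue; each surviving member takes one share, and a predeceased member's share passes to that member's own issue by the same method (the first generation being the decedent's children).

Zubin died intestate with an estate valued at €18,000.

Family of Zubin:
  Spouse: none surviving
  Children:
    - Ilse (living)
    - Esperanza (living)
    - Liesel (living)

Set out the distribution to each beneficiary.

The entire €18,000 passes to the descendants.
That amount (€18,000) is divided into 3 shares of €6,000: Ilse, Esperanza, and Liesel each take €6,000.

Ilse: €6,000; Esperanza: €6,000; Liesel: €6,000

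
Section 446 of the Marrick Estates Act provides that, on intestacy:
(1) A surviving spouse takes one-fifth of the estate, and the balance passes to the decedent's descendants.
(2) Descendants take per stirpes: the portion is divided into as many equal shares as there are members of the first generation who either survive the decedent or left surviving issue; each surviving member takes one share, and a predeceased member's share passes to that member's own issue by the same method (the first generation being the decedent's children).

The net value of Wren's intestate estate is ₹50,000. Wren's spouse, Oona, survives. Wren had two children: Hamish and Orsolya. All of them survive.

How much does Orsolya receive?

Oona takes one-fifth of ₹50,000 = ₹10,000. The remaining ₹40,000 passes to the descendants.
The descendants' portion (₹40,000) is divided into 2 shares of ₹20,000: Hamish and Orsolya each take ₹20,000.

Orsolya receives ₹20,000.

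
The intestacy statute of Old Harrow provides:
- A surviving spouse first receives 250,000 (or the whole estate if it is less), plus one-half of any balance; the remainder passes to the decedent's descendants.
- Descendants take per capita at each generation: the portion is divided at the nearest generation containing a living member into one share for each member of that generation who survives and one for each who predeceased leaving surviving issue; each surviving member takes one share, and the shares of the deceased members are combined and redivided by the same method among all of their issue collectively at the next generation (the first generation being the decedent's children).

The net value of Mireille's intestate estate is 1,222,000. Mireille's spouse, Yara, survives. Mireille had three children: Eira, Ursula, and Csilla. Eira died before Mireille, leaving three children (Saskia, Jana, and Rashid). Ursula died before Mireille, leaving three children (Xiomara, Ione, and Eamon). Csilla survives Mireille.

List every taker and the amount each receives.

Yara first takes 250,000, leaving a balance of 972,000. Yara then takes one-half of the balance (486,000), for a total of 736,000. The remaining 486,000 passes to the descendants.
The descendants' portion (486,000) is divided at the children's generation into 3 shares of 162,000. Csilla takes 162,000. The 2 shares of the deceased (Eira and Ursula) are combined into a pool of 324,000.
That pool (324,000) is divided at the grandchildren's generation equally among Saskia, Jana, Rashid, Xiomara, Ione, and Eamon: 54,000 each.

Yara: 736,000; Saskia: 54,000; Jana: 54,000; Rashid: 54,000; Xiomara: 54,000; Ione: 54,000; Eamon: 54,000; Csilla: 162,000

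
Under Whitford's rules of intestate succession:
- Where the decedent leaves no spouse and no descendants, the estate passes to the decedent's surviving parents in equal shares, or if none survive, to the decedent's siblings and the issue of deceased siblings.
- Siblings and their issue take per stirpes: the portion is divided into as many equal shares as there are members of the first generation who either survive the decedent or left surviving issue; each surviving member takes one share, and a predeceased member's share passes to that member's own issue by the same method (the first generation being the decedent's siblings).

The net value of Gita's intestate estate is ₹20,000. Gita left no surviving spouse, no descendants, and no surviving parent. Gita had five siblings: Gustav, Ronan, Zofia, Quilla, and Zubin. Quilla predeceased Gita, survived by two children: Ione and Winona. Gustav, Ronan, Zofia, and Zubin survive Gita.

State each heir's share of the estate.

The entire ₹20,000 passes to the siblings and their issue.
That amount (₹20,000) is divided into 5 shares of ₹4,000: Gustav, Ronan, Zofia, and Zubin each take ₹4,000; Quilla's ₹4,000 share passes to Quilla's issue.
Quilla's share (₹4,000) is divided into 2 shares of ₹2,000: Ione and Winona each take ₹2,000.

Gustav: ₹4,000; Ronan: ₹4,000; Zofia: ₹4,000; Ione: ₹2,000; Winona: ₹2,000; Zubin: ₹4,000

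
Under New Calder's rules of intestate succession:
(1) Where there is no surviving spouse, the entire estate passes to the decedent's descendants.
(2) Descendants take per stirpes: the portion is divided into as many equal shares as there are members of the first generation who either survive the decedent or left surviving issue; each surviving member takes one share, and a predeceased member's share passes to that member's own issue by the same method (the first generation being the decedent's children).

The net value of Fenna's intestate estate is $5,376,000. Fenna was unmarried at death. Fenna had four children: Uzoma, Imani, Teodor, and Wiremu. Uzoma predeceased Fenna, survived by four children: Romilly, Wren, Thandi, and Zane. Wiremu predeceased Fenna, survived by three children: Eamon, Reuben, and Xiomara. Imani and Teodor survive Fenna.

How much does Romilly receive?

The entire $5,376,000 passes to the descendants.
That amount ($5,376,000) is divided into 4 shares of $1,344,000: Imani and Teodor each take $1,344,000; Uzoma's $1,344,000 share passes to Uzoma's issue; Wiremu's $1,344,000 share passes to Wiremu's issue.
Uzoma's share ($1,344,000) is divided into 4 shares of $336,000: Romilly, Wren, Thandi, and Zane each take $336,000.
Wiremu's share ($1,344,000) is divided into 3 shares of $448,000: Eamon, Reuben, and Xiomara each take $448,000.

Romilly receives $336,000.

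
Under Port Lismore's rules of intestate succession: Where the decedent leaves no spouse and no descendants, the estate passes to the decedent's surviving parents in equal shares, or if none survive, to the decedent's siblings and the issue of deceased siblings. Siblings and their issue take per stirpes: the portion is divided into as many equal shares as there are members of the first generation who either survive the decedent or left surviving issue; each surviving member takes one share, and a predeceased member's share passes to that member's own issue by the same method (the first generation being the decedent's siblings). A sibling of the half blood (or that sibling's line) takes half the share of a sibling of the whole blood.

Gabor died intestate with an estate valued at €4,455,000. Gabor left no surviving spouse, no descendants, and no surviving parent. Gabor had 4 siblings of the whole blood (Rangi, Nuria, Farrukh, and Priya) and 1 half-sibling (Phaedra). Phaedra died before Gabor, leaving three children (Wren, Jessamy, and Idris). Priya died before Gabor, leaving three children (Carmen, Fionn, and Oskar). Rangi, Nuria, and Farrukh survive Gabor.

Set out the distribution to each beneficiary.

Wren: €165,000; Jessamy: €165,000; Idris: €165,000; Rangi: €990,000; Nuria: €990,000; Farrukh: €990,000; Carmen: €330,000; Fionn: €330,000; Oskar: €330,000

The entire €4,455,000 passes to the siblings and their issue.
Counting each half-blood sibling's line as half a unit, there are 9/2 units in €4,455,000, so one unit is €990,000. Whole-blood lines (Rangi, Nuria, Farrukh, and Priya) take €990,000 each; half-blood lines (Phaedra) take €495,000 each.
Phaedra's share (€495,000) is divided into 3 shares of €165,000: Wren, Jessamy, and Idris each take €165,000.
Priya's share (€990,000) is divided into 3 shares of €330,000: Carmen, Fionn, and Oskar each take €330,000.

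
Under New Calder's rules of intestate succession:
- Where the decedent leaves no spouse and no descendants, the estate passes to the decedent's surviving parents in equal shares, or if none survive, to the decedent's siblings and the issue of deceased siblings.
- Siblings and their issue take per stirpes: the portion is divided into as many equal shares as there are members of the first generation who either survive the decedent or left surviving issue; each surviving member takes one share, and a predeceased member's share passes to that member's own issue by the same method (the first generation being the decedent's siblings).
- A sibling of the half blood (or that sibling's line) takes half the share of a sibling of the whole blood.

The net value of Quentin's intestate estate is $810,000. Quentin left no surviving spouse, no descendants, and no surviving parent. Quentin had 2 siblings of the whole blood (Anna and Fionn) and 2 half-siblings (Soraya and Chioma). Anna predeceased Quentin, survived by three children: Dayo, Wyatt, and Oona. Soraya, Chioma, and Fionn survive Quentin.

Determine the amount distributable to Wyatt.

The entire $810,000 passes to the siblings and their issue.
Counting each half-blood sibling's line as half a unit, there are 3 units in $810,000, so one unit is $270,000. Whole-blood lines (Anna and Fionn) take $270,000 each; half-blood lines (Soraya and Chioma) take $135,000 each.
Anna's share ($270,000) is divided into 3 shares of $90,000: Dayo, Wyatt, and Oona each take $90,000.

Wyatt receives $90,000.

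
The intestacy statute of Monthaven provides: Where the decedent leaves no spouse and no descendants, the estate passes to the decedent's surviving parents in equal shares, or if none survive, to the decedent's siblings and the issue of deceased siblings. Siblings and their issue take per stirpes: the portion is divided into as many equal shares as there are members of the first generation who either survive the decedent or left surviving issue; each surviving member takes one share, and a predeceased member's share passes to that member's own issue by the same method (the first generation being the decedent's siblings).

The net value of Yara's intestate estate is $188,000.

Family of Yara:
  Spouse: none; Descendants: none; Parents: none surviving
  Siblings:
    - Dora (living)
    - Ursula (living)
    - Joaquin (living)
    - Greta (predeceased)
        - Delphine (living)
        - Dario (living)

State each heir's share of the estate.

The entire $188,000 passes to the siblings and their issue.
That amount ($188,000) is divided into 4 shares of $47,000: Dora, Ursula, and Joaquin each take $47,000; Greta's $47,000 share passes to Greta's issue.
Greta's share ($47,000) is divided into 2 shares of $23,500: Delphine and Dario each take $23,500.

Dora: $47,000; Ursula: $47,000; Joaquin: $47,000; Delphine: $23,500; Dario: $23,500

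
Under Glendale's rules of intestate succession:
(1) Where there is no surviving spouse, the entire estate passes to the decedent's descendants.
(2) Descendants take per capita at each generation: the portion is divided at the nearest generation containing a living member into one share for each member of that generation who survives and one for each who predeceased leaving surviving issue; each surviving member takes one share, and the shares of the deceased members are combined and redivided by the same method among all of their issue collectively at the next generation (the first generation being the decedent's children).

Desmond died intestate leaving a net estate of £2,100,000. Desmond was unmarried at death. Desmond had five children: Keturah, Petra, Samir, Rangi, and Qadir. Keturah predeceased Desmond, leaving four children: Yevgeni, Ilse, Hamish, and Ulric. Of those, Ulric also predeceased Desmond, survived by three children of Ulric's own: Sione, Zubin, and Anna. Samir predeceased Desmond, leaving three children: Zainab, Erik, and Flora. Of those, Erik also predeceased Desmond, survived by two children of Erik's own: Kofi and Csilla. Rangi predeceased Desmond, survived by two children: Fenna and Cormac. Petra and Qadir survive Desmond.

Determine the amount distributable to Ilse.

Ilse receives £140,000.

The entire £2,100,000 passes to the descendants.
That amount (£2,100,000) is divided at the children's generation into 5 shares of £420,000. Petra and Qadir each take £420,000. The 3 shares of the deceased (Keturah, Samir, and Rangi) are combined into a pool of £1,260,000.
That pool (£1,260,000) is divided at the grandchildren's generation into 9 shares of £140,000. Yevgeni, Ilse, Hamish, Zainab, Flora, Fenna, and Cormac each take £140,000. The 2 shares of the deceased (Ulric and Erik) are combined into a pool of £280,000.
That pool (£280,000) is divided at the great-grandchildren's generation equally among Sione, Zubin, Anna, Kofi, and Csilla: £56,000 each.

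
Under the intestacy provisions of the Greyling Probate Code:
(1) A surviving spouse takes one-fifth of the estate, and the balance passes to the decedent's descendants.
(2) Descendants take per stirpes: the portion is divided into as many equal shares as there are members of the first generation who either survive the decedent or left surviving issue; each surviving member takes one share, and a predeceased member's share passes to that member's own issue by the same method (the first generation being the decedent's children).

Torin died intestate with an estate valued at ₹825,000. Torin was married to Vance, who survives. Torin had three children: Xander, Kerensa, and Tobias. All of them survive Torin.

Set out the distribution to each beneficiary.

Vance takes one-fifth of ₹825,000 = ₹165,000. The remaining ₹660,000 passes to the descendants.
The descendants' portion (₹660,000) is divided into 3 shares of ₹220,000: Xander, Kerensa, and Tobias each take ₹220,000.

Vance: ₹165,000; Xander: ₹220,000; Kerensa: ₹220,000; Tobias: ₹220,000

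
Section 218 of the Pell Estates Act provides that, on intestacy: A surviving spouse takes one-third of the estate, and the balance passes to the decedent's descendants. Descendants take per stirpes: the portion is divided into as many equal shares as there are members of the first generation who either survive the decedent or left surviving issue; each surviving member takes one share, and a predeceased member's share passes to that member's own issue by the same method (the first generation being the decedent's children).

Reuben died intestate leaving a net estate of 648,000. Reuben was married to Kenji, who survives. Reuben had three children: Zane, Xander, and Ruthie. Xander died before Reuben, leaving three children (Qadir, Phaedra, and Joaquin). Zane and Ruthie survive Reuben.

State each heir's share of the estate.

Kenji: 216,000; Zane: 144,000; Qadir: 48,000; Phaedra: 48,000; Joaquin: 48,000; Ruthie: 144,000

Kenji takes one-third of 648,000 = 216,000. The remaining 432,000 passes to the descendants.
The descendants' portion (432,000) is divided into 3 shares of 144,000: Zane and Ruthie each take 144,000; Xander's 144,000 share passes to Xander's issue.
Xander's share (144,000) is divided into 3 shares of 48,000: Qadir, Phaedra, and Joaquin each take 48,000.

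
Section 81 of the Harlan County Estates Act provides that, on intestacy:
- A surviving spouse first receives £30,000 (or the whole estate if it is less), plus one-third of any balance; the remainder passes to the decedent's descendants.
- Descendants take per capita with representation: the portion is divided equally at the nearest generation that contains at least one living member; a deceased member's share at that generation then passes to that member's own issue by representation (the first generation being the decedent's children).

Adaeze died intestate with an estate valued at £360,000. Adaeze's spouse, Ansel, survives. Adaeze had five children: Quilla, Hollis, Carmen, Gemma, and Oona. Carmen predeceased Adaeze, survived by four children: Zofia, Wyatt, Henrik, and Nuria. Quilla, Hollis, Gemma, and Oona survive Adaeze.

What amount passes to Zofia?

Ansel first takes £30,000, leaving a balance of £330,000. Ansel then takes one-third of the balance (£110,000), for a total of £140,000. The remaining £220,000 passes to the descendants.
The descendants' portion (£220,000) is divided into 5 shares of £44,000: Quilla, Hollis, Gemma, and Oona each take £44,000; Carmen's £44,000 share passes to Carmen's issue.
Carmen's share (£44,000) is divided into 4 shares of £11,000: Zofia, Wyatt, Henrik, and Nuria each take £11,000.

Zofia receives £11,000.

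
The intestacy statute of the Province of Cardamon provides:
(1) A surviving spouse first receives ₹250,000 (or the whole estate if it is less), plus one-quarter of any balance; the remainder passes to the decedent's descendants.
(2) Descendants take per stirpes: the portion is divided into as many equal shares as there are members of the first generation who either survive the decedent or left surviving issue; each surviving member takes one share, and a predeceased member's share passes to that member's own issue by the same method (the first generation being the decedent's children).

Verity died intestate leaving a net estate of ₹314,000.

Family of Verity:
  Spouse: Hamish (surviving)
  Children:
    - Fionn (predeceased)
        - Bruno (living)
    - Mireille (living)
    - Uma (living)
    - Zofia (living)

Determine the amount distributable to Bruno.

Bruno receives ₹12,000.

Hamish first takes ₹250,000, leaving a balance of ₹64,000. Hamish then takes one-quarter of the balance (₹16,000), for a total of ₹266,000. The remaining ₹48,000 passes to the descendants.
The descendants' portion (₹48,000) is divided into 4 shares of ₹12,000: Mireille, Uma, and Zofia each take ₹12,000; Fionn's ₹12,000 share passes to Fionn's issue.
Fionn's share (₹12,000) passes entirely to Bruno.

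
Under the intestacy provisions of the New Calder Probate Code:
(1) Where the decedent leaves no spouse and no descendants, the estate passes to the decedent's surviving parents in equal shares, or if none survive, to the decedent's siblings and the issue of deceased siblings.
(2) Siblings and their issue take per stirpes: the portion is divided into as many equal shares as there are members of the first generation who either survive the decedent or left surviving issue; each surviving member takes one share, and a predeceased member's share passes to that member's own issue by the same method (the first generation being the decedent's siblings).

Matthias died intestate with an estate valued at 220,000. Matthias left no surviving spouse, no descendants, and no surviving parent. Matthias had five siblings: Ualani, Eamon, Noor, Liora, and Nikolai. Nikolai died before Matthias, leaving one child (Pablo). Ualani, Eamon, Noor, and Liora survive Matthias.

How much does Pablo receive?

The entire 220,000 passes to the siblings and their issue.
That amount (220,000) is divided into 5 shares of 44,000: Ualani, Eamon, Noor, and Liora each take 44,000; Nikolai's 44,000 share passes to Nikolai's issue.
Nikolai's share (44,000) passes entirely to Pablo.

Pablo receives 44,000.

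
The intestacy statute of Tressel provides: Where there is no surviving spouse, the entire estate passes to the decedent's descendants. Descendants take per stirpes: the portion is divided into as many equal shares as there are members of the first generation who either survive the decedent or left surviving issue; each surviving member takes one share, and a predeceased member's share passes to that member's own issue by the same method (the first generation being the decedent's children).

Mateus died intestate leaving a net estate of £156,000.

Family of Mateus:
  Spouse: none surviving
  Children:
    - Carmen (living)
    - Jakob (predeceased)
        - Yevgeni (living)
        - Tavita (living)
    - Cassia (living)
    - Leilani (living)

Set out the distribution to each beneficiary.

The entire £156,000 passes to the descendants.
That amount (£156,000) is divided into 4 shares of £39,000: Carmen, Cassia, and Leilani each take £39,000; Jakob's £39,000 share passes to Jakob's issue.
Jakob's share (£39,000) is divided into 2 shares of £19,500: Yevgeni and Tavita each take £19,500.

Carmen: £39,000; Yevgeni: £19,500; Tavita: £19,500; Cassia: £39,000; Leilani: £39,000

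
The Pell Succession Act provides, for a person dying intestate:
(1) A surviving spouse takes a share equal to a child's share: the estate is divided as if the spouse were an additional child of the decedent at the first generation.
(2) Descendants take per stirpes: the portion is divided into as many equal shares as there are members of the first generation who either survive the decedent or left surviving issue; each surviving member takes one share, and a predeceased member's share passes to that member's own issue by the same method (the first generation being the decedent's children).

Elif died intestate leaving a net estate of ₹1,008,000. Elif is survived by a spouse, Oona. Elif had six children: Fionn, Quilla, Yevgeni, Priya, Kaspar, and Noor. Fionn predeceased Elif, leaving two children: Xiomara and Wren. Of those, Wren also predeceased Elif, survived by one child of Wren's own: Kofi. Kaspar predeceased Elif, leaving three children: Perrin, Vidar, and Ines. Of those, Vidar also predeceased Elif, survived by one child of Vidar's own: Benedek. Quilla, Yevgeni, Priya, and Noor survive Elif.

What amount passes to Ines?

The spouse counts as an additional share at the children's level, so there are 7 primary shares of ₹144,000. Oona takes one such share (₹144,000).
The children's combined portion (₹864,000) is divided into 6 shares of ₹144,000: Quilla, Yevgeni, Priya, and Noor each take ₹144,000; Fionn's ₹144,000 share passes to Fionn's issue; Kaspar's ₹144,000 share passes to Kaspar's issue.
Fionn's share (₹144,000) is divided into 2 shares of ₹72,000: Xiomara takes ₹72,000; Wren's ₹72,000 share passes to Wren's issue.
Wren's share (₹72,000) passes entirely to Kofi.
Kaspar's share (₹144,000) is divided into 3 shares of ₹48,000: Perrin and Ines each take ₹48,000; Vidar's ₹48,000 share passes to Vidar's issue.
Vidar's share (₹48,000) passes entirely to Benedek.

Ines receives ₹48,000.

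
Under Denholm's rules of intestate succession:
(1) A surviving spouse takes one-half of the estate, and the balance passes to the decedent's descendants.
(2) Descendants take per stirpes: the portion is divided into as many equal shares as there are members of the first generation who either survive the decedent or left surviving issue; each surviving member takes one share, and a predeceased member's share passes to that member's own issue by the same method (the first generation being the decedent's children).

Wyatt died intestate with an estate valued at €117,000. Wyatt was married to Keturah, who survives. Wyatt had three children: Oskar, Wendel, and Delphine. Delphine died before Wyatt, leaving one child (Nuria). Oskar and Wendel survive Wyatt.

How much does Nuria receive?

Keturah takes one-half of €117,000 = €58,500. The remaining €58,500 passes to the descendants.
The descendants' portion (€58,500) is divided into 3 shares of €19,500: Oskar and Wendel each take €19,500; Delphine's €19,500 share passes to Delphine's issue.
Delphine's share (€19,500) passes entirely to Nuria.

Nuria receives €19,500.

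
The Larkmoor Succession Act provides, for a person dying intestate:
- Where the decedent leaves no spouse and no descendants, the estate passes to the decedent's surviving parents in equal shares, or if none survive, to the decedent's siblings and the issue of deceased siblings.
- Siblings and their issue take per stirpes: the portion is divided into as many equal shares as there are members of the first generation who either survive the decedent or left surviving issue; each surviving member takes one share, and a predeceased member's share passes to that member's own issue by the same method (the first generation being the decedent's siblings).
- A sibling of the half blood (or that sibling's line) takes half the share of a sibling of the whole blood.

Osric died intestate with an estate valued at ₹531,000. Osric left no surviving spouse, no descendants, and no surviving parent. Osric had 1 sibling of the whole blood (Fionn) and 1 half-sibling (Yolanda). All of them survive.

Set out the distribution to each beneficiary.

The entire ₹531,000 passes to the siblings and their issue.
Counting each half-blood sibling's line as half a unit, there are 3/2 units in ₹531,000, so one unit is ₹354,000. Whole-blood lines (Fionn) take ₹354,000 each; half-blood lines (Yolanda) take ₹177,000 each.

Fionn: ₹354,000; Yolanda: ₹177,000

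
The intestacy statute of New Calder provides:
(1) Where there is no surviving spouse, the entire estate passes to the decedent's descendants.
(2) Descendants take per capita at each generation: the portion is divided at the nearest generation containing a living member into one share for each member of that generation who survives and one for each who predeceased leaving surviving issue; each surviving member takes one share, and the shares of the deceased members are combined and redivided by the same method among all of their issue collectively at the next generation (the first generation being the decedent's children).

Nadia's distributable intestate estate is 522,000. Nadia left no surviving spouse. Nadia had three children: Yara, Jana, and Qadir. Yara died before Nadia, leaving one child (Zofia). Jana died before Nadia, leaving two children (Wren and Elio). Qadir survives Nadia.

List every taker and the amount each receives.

Zofia: 116,000; Wren: 116,000; Elio: 116,000; Qadir: 174,000

The entire 522,000 passes to the descendants.
That amount (522,000) is divided at the children's generation into 3 shares of 174,000. Qadir takes 174,000. The 2 shares of the deceased (Yara and Jana) are combined into a pool of 348,000.
That pool (348,000) is divided at the grandchildren's generation equally among Zofia, Wren, and Elio: 116,000 each.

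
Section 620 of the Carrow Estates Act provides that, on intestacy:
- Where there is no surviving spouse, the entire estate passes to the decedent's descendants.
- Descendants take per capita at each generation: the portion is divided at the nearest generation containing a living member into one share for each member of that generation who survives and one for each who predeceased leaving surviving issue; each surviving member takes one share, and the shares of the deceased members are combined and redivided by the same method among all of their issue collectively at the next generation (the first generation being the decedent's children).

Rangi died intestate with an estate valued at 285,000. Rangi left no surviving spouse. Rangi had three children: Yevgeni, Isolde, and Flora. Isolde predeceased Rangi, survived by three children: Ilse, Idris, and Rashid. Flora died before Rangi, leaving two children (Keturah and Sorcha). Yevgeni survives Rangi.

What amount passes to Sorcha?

Sorcha receives 38,000.

The entire 285,000 passes to the descendants.
That amount (285,000) is divided at the children's generation into 3 shares of 95,000. Yevgeni takes 95,000. The 2 shares of the deceased (Isolde and Flora) are combined into a pool of 190,000.
That pool (190,000) is divided at the grandchildren's generation equally among Ilse, Idris, Rashid, Keturah, and Sorcha: 38,000 each.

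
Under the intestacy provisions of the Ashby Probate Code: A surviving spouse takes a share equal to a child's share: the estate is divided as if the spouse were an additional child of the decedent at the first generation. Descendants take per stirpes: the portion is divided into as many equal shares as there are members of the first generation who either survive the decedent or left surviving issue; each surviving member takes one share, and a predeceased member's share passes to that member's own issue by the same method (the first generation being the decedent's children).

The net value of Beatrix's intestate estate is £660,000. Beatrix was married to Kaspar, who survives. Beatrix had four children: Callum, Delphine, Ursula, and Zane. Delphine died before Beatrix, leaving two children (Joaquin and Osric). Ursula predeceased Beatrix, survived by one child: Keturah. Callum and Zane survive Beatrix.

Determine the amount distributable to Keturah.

The spouse counts as an additional share at the children's level, so there are 5 primary shares of £132,000. Kaspar takes one such share (£132,000).
The children's combined portion (£528,000) is divided into 4 shares of £132,000: Callum and Zane each take £132,000; Delphine's £132,000 share passes to Delphine's issue; Ursula's £132,000 share passes to Ursula's issue.
Delphine's share (£132,000) is divided into 2 shares of £66,000: Joaquin and Osric each take £66,000.
Ursula's share (£132,000) passes entirely to Keturah.

Keturah receives £132,000.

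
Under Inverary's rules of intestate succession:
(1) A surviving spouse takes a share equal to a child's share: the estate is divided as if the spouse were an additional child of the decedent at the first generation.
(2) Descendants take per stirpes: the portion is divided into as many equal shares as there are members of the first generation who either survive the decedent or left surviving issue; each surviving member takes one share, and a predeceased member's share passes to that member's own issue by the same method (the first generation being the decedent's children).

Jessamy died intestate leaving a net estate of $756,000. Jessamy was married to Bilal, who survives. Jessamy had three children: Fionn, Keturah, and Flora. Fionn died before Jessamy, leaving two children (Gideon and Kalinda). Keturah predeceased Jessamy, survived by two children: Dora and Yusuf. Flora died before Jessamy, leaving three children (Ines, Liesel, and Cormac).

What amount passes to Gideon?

Gideon receives $94,500.

The spouse counts as an additional share at the children's level, so there are 4 primary shares of $189,000. Bilal takes one such share ($189,000).
The children's combined portion ($567,000) is divided into 3 shares of $189,000: Fionn's $189,000 share passes to Fionn's issue; Keturah's $189,000 share passes to Keturah's issue; Flora's $189,000 share passes to Flora's issue.
Fionn's share ($189,000) is divided into 2 shares of $94,500: Gideon and Kalinda each take $94,500.
Keturah's share ($189,000) is divided into 2 shares of $94,500: Dora and Yusuf each take $94,500.
Flora's share ($189,000) is divided into 3 shares of $63,000: Ines, Liesel, and Cormac each take $63,000.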